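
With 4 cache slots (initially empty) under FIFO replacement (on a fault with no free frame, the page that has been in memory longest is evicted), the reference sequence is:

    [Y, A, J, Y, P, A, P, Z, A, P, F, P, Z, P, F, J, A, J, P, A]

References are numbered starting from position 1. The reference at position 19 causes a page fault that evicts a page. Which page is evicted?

pos 1: Y → fault, frames [Y]
pos 2: A → fault, frames [Y, A]
pos 3: J → fault, frames [Y, A, J]
pos 4: Y → hit
pos 5: P → fault, frames [Y, A, J, P]
pos 6: A → hit
pos 7: P → hit
pos 8: Z → fault, evict Y, frames [A, J, P, Z]
pos 9: A → hit
pos 10: P → hit
pos 11: F → fault, evict A, frames [J, P, Z, F]
pos 12: P → hit
pos 13: Z → hit
pos 14: P → hit
pos 15: F → hit
pos 16: J → hit
pos 17: A → fault, evict J, frames [P, Z, F, A]
pos 18: J → fault, evict P, frames [Z, F, A, J]
pos 19: P → fault, evict Z, frames [F, A, J, P]
At position 19, page Z is evicted.

Z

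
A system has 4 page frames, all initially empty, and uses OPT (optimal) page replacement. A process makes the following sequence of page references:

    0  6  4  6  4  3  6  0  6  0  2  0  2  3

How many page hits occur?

9

0 → miss, frames (0)
6 → miss, frames (0 6)
4 → miss, frames (0 6 4)
6 → hit
4 → hit
3 → miss, frames (0 6 4 3)
6 → hit
0 → hit
6 → hit
0 → hit
2 → miss, evict 4, frames (0 6 3 2)
0 → hit
2 → hit
3 → hit
Hits: 9.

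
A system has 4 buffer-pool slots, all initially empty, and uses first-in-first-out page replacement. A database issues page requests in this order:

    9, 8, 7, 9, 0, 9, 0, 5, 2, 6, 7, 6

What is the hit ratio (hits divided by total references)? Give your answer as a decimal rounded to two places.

0.33

9 → fault, frames (9)
8 → fault, frames (9 8)
7 → fault, frames (9 8 7)
9 → hit
0 → fault, frames (9 8 7 0)
9 → hit
0 → hit
5 → fault, evict 9, frames (8 7 0 5)
2 → fault, evict 8, frames (7 0 5 2)
6 → fault, evict 7, frames (0 5 2 6)
7 → fault, evict 0, frames (5 2 6 7)
6 → hit
Hits: 4 of 12 references → 4/12 = 0.3333.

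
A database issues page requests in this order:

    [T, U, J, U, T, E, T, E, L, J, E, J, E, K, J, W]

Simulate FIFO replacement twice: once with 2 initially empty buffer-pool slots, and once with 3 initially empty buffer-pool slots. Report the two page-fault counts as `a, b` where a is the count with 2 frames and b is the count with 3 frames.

11, 10

2 frames: F F F . F F . . F F F . . F F F → 11 faults.
3 frames: F F F . . F F . F F F . . F . F → 10 faults.
10 < 11: adding a frame reduced faults, as is typical.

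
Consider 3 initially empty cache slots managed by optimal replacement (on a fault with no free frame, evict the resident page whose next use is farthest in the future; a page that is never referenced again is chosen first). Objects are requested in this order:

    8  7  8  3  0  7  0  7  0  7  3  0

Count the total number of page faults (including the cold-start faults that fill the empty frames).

8 -> miss, frames [8]
7 -> miss, frames [8, 7]
8 -> hit
3 -> miss, frames [8, 7, 3]
0 -> miss, evict 8, frames [7, 3, 0]
7 -> hit
0 -> hit
7 -> hit
0 -> hit
7 -> hit
3 -> hit
0 -> hit
Page faults: 4.

4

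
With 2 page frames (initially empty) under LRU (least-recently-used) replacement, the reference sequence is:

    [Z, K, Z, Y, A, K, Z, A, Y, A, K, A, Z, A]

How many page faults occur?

Z -> miss, frames [Z]
K -> miss, frames [Z, K]
Z -> hit
Y -> miss, evict K, frames [Z, Y]
A -> miss, evict Z, frames [Y, A]
K -> miss, evict Y, frames [A, K]
Z -> miss, evict A, frames [K, Z]
A -> miss, evict K, frames [Z, A]
Y -> miss, evict Z, frames [A, Y]
A -> hit
K -> miss, evict Y, frames [A, K]
A -> hit
Z -> miss, evict K, frames [A, Z]
A -> hit
Page faults: 10.

10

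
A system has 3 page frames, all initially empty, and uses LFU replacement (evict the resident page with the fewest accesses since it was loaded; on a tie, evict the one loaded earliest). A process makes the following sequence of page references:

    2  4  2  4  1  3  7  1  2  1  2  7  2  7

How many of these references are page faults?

2: miss, frames [2]
4: miss, frames [2, 4]
2: hit
4: hit
1: miss, frames [2, 4, 1]
3: miss, evict 1, frames [2, 4, 3]
7: miss, evict 3, frames [2, 4, 7]
1: miss, evict 7, frames [2, 4, 1]
2: hit
1: hit
2: hit
7: miss, evict 4, frames [2, 1, 7]
2: hit
7: hit
Page faults: 7.

7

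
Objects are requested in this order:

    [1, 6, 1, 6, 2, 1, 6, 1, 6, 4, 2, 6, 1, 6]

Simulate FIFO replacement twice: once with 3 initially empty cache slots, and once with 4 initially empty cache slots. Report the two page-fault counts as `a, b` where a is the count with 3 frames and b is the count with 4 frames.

6, 4

3 frames: F F . . F . . . . F . . F F → 6 faults.
4 frames: F F . . F . . . . F . . . . → 4 faults.
4 < 6: adding a frame reduced faults, as is typical.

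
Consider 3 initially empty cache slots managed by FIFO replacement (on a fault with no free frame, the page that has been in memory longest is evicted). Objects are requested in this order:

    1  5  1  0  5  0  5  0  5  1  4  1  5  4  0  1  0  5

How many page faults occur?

7

1 -> miss, frames [1]
5 -> miss, frames [1, 5]
1 -> hit
0 -> miss, frames [1, 5, 0]
5 -> hit
0 -> hit
5 -> hit
0 -> hit
5 -> hit
1 -> hit
4 -> miss, evict 1, frames [5, 0, 4]
1 -> miss, evict 5, frames [0, 4, 1]
5 -> miss, evict 0, frames [4, 1, 5]
4 -> hit
0 -> miss, evict 4, frames [1, 5, 0]
1 -> hit
0 -> hit
5 -> hit
Page faults: 7.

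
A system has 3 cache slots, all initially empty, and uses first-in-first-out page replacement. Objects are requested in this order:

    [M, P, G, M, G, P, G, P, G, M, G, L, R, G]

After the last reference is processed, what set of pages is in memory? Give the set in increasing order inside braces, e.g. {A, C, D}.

{G, L, R}

M → miss, frames [M]
P → miss, frames [M, P]
G → miss, frames [M, P, G]
M → hit
G → hit
P → hit
G → hit
P → hit
G → hit
M → hit
G → hit
L → miss, evict M, frames [P, G, L]
R → miss, evict P, frames [G, L, R]
G → hit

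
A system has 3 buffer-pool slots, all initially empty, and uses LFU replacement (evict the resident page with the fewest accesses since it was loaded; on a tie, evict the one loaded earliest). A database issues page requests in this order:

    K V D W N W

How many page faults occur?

5

K -> miss, frames [K]
V -> miss, frames [K, V]
D -> miss, frames [K, V, D]
W -> miss, evict K, frames [V, D, W]
N -> miss, evict V, frames [D, W, N]
W -> hit
Page faults: 5.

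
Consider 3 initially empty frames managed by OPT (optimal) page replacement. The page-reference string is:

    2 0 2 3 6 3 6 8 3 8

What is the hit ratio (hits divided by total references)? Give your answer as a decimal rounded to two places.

2: fault, frames [2]
0: fault, frames [2, 0]
2: hit
3: fault, frames [2, 0, 3]
6: fault, evict 0, frames [2, 3, 6]
3: hit
6: hit
8: fault, evict 6, frames [2, 3, 8]
3: hit
8: hit
Hits: 5 of 10 references → 5/10 = 0.5000.

0.50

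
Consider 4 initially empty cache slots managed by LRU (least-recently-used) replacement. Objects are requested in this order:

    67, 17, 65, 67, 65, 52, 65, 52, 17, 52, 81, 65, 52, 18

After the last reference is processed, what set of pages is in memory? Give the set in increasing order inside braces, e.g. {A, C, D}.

{18, 52, 65, 81}

67 → fault, frames {67}
17 → fault, frames {67,17}
65 → fault, frames {67,17,65}
67 → hit
65 → hit
52 → fault, frames {17,67,65,52}
65 → hit
52 → hit
17 → hit
52 → hit
81 → fault, evict 67, frames {65,17,52,81}
65 → hit
52 → hit
18 → fault, evict 17, frames {81,65,52,18}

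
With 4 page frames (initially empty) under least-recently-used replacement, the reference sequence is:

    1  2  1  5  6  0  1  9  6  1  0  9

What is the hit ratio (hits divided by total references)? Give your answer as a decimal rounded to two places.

0.50

1: miss, frames {1}
2: miss, frames {1,2}
1: hit
5: miss, frames {2,1,5}
6: miss, frames {2,1,5,6}
0: miss, evict 2, frames {1,5,6,0}
1: hit
9: miss, evict 5, frames {6,0,1,9}
6: hit
1: hit
0: hit
9: hit
Hits: 6 of 12 references → 6/12 = 0.5000.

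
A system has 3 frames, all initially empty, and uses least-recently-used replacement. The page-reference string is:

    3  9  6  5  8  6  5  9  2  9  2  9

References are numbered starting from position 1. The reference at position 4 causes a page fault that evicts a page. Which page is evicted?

pos 1: 3 -> miss, frames (3)
pos 2: 9 -> miss, frames (3 9)
pos 3: 6 -> miss, frames (3 9 6)
pos 4: 5 -> miss, evict 3, frames (9 6 5)
At position 4, page 3 is evicted.

3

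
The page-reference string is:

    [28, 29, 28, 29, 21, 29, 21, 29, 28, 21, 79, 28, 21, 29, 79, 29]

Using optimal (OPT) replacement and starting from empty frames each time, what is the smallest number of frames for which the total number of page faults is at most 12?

2

f=1: 16 faults
f=2: 7 faults
f=3: 5 faults
f=4: 4 faults
Smallest f with faults ≤ 12 is 2.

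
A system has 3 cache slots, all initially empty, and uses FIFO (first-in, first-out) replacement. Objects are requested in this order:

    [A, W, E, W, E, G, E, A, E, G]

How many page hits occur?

A: miss, frames {A}
W: miss, frames {A,W}
E: miss, frames {A,W,E}
W: hit
E: hit
G: miss, evict A, frames {W,E,G}
E: hit
A: miss, evict W, frames {E,G,A}
E: hit
G: hit
Hits: 5.

5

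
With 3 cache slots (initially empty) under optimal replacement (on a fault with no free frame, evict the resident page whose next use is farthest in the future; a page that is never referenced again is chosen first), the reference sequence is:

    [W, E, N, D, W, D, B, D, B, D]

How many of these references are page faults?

5

W -> miss, frames {W}
E -> miss, frames {W,E}
N -> miss, frames {W,E,N}
D -> miss, evict N, frames {W,E,D}
W -> hit
D -> hit
B -> miss, evict E, frames {W,D,B}
D -> hit
B -> hit
D -> hit
Page faults: 5.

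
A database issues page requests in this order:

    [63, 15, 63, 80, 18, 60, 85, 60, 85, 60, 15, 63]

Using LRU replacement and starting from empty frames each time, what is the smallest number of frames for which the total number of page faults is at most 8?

2

f=1: 12 faults
f=2: 8 faults
f=3: 8 faults
f=4: 8 faults
f=5: 8 faults
f=6: 6 faults
Smallest f with faults ≤ 8 is 2.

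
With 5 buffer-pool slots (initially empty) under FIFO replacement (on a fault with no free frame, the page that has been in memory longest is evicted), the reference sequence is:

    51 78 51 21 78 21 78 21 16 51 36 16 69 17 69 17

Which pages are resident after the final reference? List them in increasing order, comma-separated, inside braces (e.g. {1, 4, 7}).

{16, 17, 21, 36, 69}

51 -> miss, frames [51]
78 -> miss, frames [51, 78]
51 -> hit
21 -> miss, frames [51, 78, 21]
78 -> hit
21 -> hit
78 -> hit
21 -> hit
16 -> miss, frames [51, 78, 21, 16]
51 -> hit
36 -> miss, frames [51, 78, 21, 16, 36]
16 -> hit
69 -> miss, evict 51, frames [78, 21, 16, 36, 69]
17 -> miss, evict 78, frames [21, 16, 36, 69, 17]
69 -> hit
17 -> hit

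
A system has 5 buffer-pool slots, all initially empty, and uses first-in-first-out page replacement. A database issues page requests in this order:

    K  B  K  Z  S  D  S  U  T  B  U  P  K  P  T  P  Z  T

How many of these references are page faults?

11

K: miss, frames {K}
B: miss, frames {K,B}
K: hit
Z: miss, frames {K,B,Z}
S: miss, frames {K,B,Z,S}
D: miss, frames {K,B,Z,S,D}
S: hit
U: miss, evict K, frames {B,Z,S,D,U}
T: miss, evict B, frames {Z,S,D,U,T}
B: miss, evict Z, frames {S,D,U,T,B}
U: hit
P: miss, evict S, frames {D,U,T,B,P}
K: miss, evict D, frames {U,T,B,P,K}
P: hit
T: hit
P: hit
Z: miss, evict U, frames {T,B,P,K,Z}
T: hit
Page faults: 11.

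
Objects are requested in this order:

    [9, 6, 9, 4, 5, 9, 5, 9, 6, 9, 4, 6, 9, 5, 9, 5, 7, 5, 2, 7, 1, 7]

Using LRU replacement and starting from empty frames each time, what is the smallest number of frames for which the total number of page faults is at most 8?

f=1: 22 faults
f=2: 14 faults
f=3: 10 faults
f=4: 7 faults
f=5: 7 faults
f=6: 7 faults
f=7: 7 faults
Smallest f with faults ≤ 8 is 4.

4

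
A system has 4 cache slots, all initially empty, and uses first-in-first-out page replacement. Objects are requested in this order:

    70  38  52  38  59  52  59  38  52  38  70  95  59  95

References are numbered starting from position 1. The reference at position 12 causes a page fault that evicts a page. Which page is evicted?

pos 1: 70: fault, frames (70)
pos 2: 38: fault, frames (70 38)
pos 3: 52: fault, frames (70 38 52)
pos 4: 38: hit
pos 5: 59: fault, frames (70 38 52 59)
pos 6: 52: hit
pos 7: 59: hit
pos 8: 38: hit
pos 9: 52: hit
pos 10: 38: hit
pos 11: 70: hit
pos 12: 95: fault, evict 70, frames (38 52 59 95)
At position 12, page 70 is evicted.

70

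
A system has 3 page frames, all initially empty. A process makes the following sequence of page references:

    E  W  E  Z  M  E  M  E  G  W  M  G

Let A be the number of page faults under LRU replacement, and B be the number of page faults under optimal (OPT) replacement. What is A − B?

Under LRU: F F . F F . . . F F F . → 7 faults.
Under OPT: F F . F F . . . F . . . → 5 faults.
A − B = 7 − 5 = 2.

2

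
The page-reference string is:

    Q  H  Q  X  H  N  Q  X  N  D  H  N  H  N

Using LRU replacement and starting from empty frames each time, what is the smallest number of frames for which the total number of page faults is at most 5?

5

f=1: 14 faults
f=2: 11 faults
f=3: 8 faults
f=4: 6 faults
f=5: 5 faults
Smallest f with faults ≤ 5 is 5.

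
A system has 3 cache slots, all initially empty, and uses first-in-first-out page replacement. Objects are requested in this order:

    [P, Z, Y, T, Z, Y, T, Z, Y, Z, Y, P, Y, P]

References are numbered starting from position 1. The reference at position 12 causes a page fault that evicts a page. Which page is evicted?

pos 1: P -> miss, frames (P)
pos 2: Z -> miss, frames (P Z)
pos 3: Y -> miss, frames (P Z Y)
pos 4: T -> miss, evict P, frames (Z Y T)
pos 5: Z -> hit
pos 6: Y -> hit
pos 7: T -> hit
pos 8: Z -> hit
pos 9: Y -> hit
pos 10: Z -> hit
pos 11: Y -> hit
pos 12: P -> miss, evict Z, frames (Y T P)
At position 12, page Z is evicted.

Z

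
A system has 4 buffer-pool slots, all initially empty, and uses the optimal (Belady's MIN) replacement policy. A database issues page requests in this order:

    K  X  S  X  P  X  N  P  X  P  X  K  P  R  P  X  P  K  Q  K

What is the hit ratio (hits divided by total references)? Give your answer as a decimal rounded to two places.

0.65

K → miss, frames [K]
X → miss, frames [K, X]
S → miss, frames [K, X, S]
X → hit
P → miss, frames [K, X, S, P]
X → hit
N → miss, evict S, frames [K, X, P, N]
P → hit
X → hit
P → hit
X → hit
K → hit
P → hit
R → miss, evict N, frames [K, X, P, R]
P → hit
X → hit
P → hit
K → hit
Q → miss, evict R, frames [K, X, P, Q]
K → hit
Hits: 13 of 20 references → 13/20 = 0.6500.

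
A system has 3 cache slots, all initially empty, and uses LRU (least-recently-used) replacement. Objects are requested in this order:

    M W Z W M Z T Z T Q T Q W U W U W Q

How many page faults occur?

M → fault, frames [M]
W → fault, frames [M, W]
Z → fault, frames [M, W, Z]
W → hit
M → hit
Z → hit
T → fault, evict W, frames [M, Z, T]
Z → hit
T → hit
Q → fault, evict M, frames [Z, T, Q]
T → hit
Q → hit
W → fault, evict Z, frames [T, Q, W]
U → fault, evict T, frames [Q, W, U]
W → hit
U → hit
W → hit
Q → hit
Page faults: 7.

7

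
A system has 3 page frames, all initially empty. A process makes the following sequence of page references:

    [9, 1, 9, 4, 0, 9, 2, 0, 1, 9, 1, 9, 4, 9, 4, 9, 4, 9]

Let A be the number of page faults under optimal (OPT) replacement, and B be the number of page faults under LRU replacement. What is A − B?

Under OPT: F F . F F . F . . F . . F . . . . . → 7 faults.
Under LRU: F F . F F . F . F F . . F . . . . . → 8 faults.
A − B = 7 − 8 = -1.

-1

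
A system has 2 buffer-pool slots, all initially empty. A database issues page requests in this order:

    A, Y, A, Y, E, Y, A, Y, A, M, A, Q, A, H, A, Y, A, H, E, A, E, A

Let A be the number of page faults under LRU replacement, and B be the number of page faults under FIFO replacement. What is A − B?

Under LRU: F F . . F . F . . F . F . F . F . F F F . . → 11 faults.
Under FIFO: F F . . F . F F . F F F . F F F . F F F . . → 14 faults.
A − B = 11 − 14 = -3.

-3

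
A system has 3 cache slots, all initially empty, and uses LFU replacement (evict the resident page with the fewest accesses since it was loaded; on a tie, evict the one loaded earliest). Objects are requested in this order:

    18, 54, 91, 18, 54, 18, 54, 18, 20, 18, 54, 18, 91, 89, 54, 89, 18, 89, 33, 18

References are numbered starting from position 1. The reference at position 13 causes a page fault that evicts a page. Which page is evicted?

pos 1: 18: miss, frames (18)
pos 2: 54: miss, frames (18 54)
pos 3: 91: miss, frames (18 54 91)
pos 4: 18: hit
pos 5: 54: hit
pos 6: 18: hit
pos 7: 54: hit
pos 8: 18: hit
pos 9: 20: miss, evict 91, frames (18 54 20)
pos 10: 18: hit
pos 11: 54: hit
pos 12: 18: hit
pos 13: 91: miss, evict 20, frames (18 54 91)
At position 13, page 20 is evicted.

20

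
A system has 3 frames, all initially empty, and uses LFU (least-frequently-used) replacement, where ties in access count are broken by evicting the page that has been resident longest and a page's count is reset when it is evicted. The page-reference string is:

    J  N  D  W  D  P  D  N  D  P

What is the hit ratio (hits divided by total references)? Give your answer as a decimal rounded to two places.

J -> fault, frames [J]
N -> fault, frames [J, N]
D -> fault, frames [J, N, D]
W -> fault, evict J, frames [N, D, W]
D -> hit
P -> fault, evict N, frames [D, W, P]
D -> hit
N -> fault, evict W, frames [D, P, N]
D -> hit
P -> hit
Hits: 4 of 10 references → 4/10 = 0.4000.

0.40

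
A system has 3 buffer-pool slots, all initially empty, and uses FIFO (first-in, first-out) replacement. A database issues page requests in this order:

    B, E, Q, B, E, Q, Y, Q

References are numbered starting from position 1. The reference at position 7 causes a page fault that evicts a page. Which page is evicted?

pos 1: B: miss, frames (B)
pos 2: E: miss, frames (B E)
pos 3: Q: miss, frames (B E Q)
pos 4: B: hit
pos 5: E: hit
pos 6: Q: hit
pos 7: Y: miss, evict B, frames (E Q Y)
At position 7, page B is evicted.

B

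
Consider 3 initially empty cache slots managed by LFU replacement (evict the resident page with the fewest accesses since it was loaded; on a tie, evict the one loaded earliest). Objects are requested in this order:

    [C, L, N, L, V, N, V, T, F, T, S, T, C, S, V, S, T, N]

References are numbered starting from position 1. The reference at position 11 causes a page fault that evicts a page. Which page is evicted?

pos 1: C → miss, frames (C)
pos 2: L → miss, frames (C L)
pos 3: N → miss, frames (C L N)
pos 4: L → hit
pos 5: V → miss, evict C, frames (L N V)
pos 6: N → hit
pos 7: V → hit
pos 8: T → miss, evict L, frames (N V T)
pos 9: F → miss, evict T, frames (N V F)
pos 10: T → miss, evict F, frames (N V T)
pos 11: S → miss, evict T, frames (N V S)
At position 11, page T is evicted.

T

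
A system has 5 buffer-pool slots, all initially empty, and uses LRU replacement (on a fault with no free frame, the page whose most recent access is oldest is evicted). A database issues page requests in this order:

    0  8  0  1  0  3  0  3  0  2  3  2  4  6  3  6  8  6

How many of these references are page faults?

0: fault, frames [0]
8: fault, frames [0, 8]
0: hit
1: fault, frames [8, 0, 1]
0: hit
3: fault, frames [8, 1, 0, 3]
0: hit
3: hit
0: hit
2: fault, frames [8, 1, 3, 0, 2]
3: hit
2: hit
4: fault, evict 8, frames [1, 0, 3, 2, 4]
6: fault, evict 1, frames [0, 3, 2, 4, 6]
3: hit
6: hit
8: fault, evict 0, frames [2, 4, 3, 6, 8]
6: hit
Page faults: 8.

8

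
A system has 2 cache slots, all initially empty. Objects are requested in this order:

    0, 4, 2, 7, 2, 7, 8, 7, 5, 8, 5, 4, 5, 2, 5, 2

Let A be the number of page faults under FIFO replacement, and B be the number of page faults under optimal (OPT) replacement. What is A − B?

1

Under FIFO: F F F F . . F . F . . F . F F . → 9 faults.
Under OPT: F F F F . . F . F . . F . F . . → 8 faults.
A − B = 9 − 8 = 1.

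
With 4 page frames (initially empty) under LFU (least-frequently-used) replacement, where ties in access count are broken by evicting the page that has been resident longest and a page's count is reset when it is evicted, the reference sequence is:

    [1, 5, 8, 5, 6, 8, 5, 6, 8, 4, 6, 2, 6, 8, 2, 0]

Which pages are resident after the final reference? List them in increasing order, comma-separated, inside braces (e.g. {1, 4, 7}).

1: miss, frames [1]
5: miss, frames [1, 5]
8: miss, frames [1, 5, 8]
5: hit
6: miss, frames [1, 5, 8, 6]
8: hit
5: hit
6: hit
8: hit
4: miss, evict 1, frames [5, 8, 6, 4]
6: hit
2: miss, evict 4, frames [5, 8, 6, 2]
6: hit
8: hit
2: hit
0: miss, evict 2, frames [5, 8, 6, 0]

{0, 5, 6, 8}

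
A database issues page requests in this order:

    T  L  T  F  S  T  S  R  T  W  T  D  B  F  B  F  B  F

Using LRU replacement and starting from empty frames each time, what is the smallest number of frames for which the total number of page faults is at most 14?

2

f=1: 18 faults
f=2: 11 faults
f=3: 9 faults
f=4: 9 faults
f=5: 9 faults
f=6: 9 faults
f=7: 8 faults
f=8: 8 faults
Smallest f with faults ≤ 14 is 2.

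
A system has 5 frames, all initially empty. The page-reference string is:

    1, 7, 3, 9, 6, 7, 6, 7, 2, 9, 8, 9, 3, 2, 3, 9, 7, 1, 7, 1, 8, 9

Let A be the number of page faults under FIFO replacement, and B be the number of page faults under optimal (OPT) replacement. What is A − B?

2

Under FIFO: F F F F F . . . F . F . . . . . F F . . . F → 10 faults.
Under OPT: F F F F F . . . F . F . . . . . . F . . . . → 8 faults.
A − B = 10 − 8 = 2.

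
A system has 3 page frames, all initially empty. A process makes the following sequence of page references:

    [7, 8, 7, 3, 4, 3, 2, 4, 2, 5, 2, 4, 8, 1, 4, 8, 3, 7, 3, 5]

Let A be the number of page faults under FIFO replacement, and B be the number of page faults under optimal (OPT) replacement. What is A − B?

Under FIFO: F F . F F . F . . F . . F F F . F F . F → 12 faults.
Under OPT: F F . F F . F . . F . . F F . . F F . F → 11 faults.
A − B = 12 − 11 = 1.

1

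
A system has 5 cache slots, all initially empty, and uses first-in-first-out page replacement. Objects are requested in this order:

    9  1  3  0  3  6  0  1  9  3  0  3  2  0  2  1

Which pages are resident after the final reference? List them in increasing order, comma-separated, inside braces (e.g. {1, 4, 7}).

{0, 1, 2, 3, 6}

9 → fault, frames [9]
1 → fault, frames [9, 1]
3 → fault, frames [9, 1, 3]
0 → fault, frames [9, 1, 3, 0]
3 → hit
6 → fault, frames [9, 1, 3, 0, 6]
0 → hit
1 → hit
9 → hit
3 → hit
0 → hit
3 → hit
2 → fault, evict 9, frames [1, 3, 0, 6, 2]
0 → hit
2 → hit
1 → hit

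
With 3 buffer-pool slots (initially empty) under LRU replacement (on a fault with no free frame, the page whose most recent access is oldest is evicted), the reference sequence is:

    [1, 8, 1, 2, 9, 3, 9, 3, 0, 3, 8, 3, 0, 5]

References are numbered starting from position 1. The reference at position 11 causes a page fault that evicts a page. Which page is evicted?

pos 1: 1 -> fault, frames (1)
pos 2: 8 -> fault, frames (1 8)
pos 3: 1 -> hit
pos 4: 2 -> fault, frames (8 1 2)
pos 5: 9 -> fault, evict 8, frames (1 2 9)
pos 6: 3 -> fault, evict 1, frames (2 9 3)
pos 7: 9 -> hit
pos 8: 3 -> hit
pos 9: 0 -> fault, evict 2, frames (9 3 0)
pos 10: 3 -> hit
pos 11: 8 -> fault, evict 9, frames (0 3 8)
At position 11, page 9 is evicted.

9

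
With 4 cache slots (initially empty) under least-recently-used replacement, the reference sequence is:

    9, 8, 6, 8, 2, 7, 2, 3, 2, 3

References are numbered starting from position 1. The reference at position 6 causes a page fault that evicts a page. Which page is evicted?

9

pos 1: 9 -> miss, frames [9]
pos 2: 8 -> miss, frames [9, 8]
pos 3: 6 -> miss, frames [9, 8, 6]
pos 4: 8 -> hit
pos 5: 2 -> miss, frames [9, 6, 8, 2]
pos 6: 7 -> miss, evict 9, frames [6, 8, 2, 7]
At position 6, page 9 is evicted.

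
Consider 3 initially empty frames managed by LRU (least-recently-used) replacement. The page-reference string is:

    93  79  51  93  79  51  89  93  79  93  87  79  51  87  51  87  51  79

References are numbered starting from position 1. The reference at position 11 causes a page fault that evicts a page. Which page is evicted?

89

pos 1: 93 → fault, frames [93]
pos 2: 79 → fault, frames [93, 79]
pos 3: 51 → fault, frames [93, 79, 51]
pos 4: 93 → hit
pos 5: 79 → hit
pos 6: 51 → hit
pos 7: 89 → fault, evict 93, frames [79, 51, 89]
pos 8: 93 → fault, evict 79, frames [51, 89, 93]
pos 9: 79 → fault, evict 51, frames [89, 93, 79]
pos 10: 93 → hit
pos 11: 87 → fault, evict 89, frames [79, 93, 87]
At position 11, page 89 is evicted.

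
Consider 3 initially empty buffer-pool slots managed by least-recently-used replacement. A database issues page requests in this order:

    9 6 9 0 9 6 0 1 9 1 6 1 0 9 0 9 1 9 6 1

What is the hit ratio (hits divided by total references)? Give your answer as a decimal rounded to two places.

0.55

9: fault, frames {9}
6: fault, frames {9,6}
9: hit
0: fault, frames {6,9,0}
9: hit
6: hit
0: hit
1: fault, evict 9, frames {6,0,1}
9: fault, evict 6, frames {0,1,9}
1: hit
6: fault, evict 0, frames {9,1,6}
1: hit
0: fault, evict 9, frames {6,1,0}
9: fault, evict 6, frames {1,0,9}
0: hit
9: hit
1: hit
9: hit
6: fault, evict 0, frames {1,9,6}
1: hit
Hits: 11 of 20 references → 11/20 = 0.5500.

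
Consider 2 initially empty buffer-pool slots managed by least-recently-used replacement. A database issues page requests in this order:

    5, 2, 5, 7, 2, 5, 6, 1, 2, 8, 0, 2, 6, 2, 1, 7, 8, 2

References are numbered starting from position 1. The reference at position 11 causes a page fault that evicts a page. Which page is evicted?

pos 1: 5 -> miss, frames [5]
pos 2: 2 -> miss, frames [5, 2]
pos 3: 5 -> hit
pos 4: 7 -> miss, evict 2, frames [5, 7]
pos 5: 2 -> miss, evict 5, frames [7, 2]
pos 6: 5 -> miss, evict 7, frames [2, 5]
pos 7: 6 -> miss, evict 2, frames [5, 6]
pos 8: 1 -> miss, evict 5, frames [6, 1]
pos 9: 2 -> miss, evict 6, frames [1, 2]
pos 10: 8 -> miss, evict 1, frames [2, 8]
pos 11: 0 -> miss, evict 2, frames [8, 0]
At position 11, page 2 is evicted.

2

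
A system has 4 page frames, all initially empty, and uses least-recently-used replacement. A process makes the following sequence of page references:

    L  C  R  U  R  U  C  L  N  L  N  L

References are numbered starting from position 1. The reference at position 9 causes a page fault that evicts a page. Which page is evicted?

R

pos 1: L: miss, frames {L}
pos 2: C: miss, frames {L,C}
pos 3: R: miss, frames {L,C,R}
pos 4: U: miss, frames {L,C,R,U}
pos 5: R: hit
pos 6: U: hit
pos 7: C: hit
pos 8: L: hit
pos 9: N: miss, evict R, frames {U,C,L,N}
At position 9, page R is evicted.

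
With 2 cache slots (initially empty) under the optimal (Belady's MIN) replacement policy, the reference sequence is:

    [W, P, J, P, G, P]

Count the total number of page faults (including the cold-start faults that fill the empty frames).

W -> miss, frames (W)
P -> miss, frames (W P)
J -> miss, evict W, frames (P J)
P -> hit
G -> miss, evict J, frames (P G)
P -> hit
Page faults: 4.

4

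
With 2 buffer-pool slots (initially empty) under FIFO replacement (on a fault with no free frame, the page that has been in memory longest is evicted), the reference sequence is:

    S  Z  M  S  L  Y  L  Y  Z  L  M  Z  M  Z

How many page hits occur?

4

S: miss, frames (S)
Z: miss, frames (S Z)
M: miss, evict S, frames (Z M)
S: miss, evict Z, frames (M S)
L: miss, evict M, frames (S L)
Y: miss, evict S, frames (L Y)
L: hit
Y: hit
Z: miss, evict L, frames (Y Z)
L: miss, evict Y, frames (Z L)
M: miss, evict Z, frames (L M)
Z: miss, evict L, frames (M Z)
M: hit
Z: hit
Hits: 4.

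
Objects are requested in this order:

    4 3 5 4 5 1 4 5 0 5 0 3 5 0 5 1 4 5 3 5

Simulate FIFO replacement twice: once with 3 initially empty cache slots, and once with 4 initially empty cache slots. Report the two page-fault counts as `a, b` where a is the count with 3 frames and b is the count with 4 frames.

12, 8

3 frames: F F F . . F F . F F . F . . . F F F F . → 12 faults.
4 frames: F F F . . F . . F . . . . . . . F . F F → 8 faults.
8 < 12: adding a frame reduced faults, as is typical.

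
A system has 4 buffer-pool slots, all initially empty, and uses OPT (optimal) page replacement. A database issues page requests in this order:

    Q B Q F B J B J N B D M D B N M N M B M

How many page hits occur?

Q → miss, frames [Q]
B → miss, frames [Q, B]
Q → hit
F → miss, frames [Q, B, F]
B → hit
J → miss, frames [Q, B, F, J]
B → hit
J → hit
N → miss, evict J, frames [Q, B, F, N]
B → hit
D → miss, evict F, frames [Q, B, N, D]
M → miss, evict Q, frames [B, N, D, M]
D → hit
B → hit
N → hit
M → hit
N → hit
M → hit
B → hit
M → hit
Hits: 13.

13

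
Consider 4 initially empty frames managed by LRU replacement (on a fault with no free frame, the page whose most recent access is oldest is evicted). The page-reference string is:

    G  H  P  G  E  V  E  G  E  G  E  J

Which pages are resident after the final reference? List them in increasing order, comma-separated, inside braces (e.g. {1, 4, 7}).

G: miss, frames {G}
H: miss, frames {G,H}
P: miss, frames {G,H,P}
G: hit
E: miss, frames {H,P,G,E}
V: miss, evict H, frames {P,G,E,V}
E: hit
G: hit
E: hit
G: hit
E: hit
J: miss, evict P, frames {V,G,E,J}

{E, G, J, V}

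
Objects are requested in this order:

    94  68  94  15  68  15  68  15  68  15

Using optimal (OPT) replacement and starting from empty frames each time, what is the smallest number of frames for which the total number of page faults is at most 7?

2

f=1: 10 faults
f=2: 3 faults
f=3: 3 faults
Smallest f with faults ≤ 7 is 2.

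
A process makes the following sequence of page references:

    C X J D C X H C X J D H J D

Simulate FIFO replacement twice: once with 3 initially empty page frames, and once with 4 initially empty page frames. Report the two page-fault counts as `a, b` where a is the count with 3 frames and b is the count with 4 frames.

3 frames: F F F F F F F . . F F . . . → 9 faults.
4 frames: F F F F . . F F F F F F . . → 10 faults.
10 > 9: adding a frame increased faults — Belady's anomaly.

9, 10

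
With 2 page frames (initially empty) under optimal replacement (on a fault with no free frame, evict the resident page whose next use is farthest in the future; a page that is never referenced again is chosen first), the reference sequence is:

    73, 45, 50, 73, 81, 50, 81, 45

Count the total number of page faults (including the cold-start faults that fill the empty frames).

73 -> miss, frames (73)
45 -> miss, frames (73 45)
50 -> miss, evict 45, frames (73 50)
73 -> hit
81 -> miss, evict 73, frames (50 81)
50 -> hit
81 -> hit
45 -> miss, evict 81, frames (50 45)
Page faults: 5.

5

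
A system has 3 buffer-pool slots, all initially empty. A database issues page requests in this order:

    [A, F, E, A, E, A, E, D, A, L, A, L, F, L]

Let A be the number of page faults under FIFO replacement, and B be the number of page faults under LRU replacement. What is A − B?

1

Under FIFO: F F F . . . . F F F . . F . → 7 faults.
Under LRU: F F F . . . . F . F . . F . → 6 faults.
A − B = 7 − 6 = 1.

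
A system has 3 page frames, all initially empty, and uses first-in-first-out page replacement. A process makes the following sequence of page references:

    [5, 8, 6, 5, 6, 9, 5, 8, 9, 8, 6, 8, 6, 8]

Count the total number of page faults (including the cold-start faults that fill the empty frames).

7

5 → fault, frames {5}
8 → fault, frames {5,8}
6 → fault, frames {5,8,6}
5 → hit
6 → hit
9 → fault, evict 5, frames {8,6,9}
5 → fault, evict 8, frames {6,9,5}
8 → fault, evict 6, frames {9,5,8}
9 → hit
8 → hit
6 → fault, evict 9, frames {5,8,6}
8 → hit
6 → hit
8 → hit
Page faults: 7.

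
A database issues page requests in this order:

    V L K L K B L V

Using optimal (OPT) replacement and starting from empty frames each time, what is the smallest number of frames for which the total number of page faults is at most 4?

3

f=1: 8 faults
f=2: 5 faults
f=3: 4 faults
f=4: 4 faults
Smallest f with faults ≤ 4 is 3.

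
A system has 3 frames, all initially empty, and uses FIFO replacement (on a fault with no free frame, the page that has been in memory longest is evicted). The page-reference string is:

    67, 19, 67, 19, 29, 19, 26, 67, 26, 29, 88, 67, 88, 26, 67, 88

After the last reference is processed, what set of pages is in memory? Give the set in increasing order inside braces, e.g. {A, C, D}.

67 -> fault, frames [67]
19 -> fault, frames [67, 19]
67 -> hit
19 -> hit
29 -> fault, frames [67, 19, 29]
19 -> hit
26 -> fault, evict 67, frames [19, 29, 26]
67 -> fault, evict 19, frames [29, 26, 67]
26 -> hit
29 -> hit
88 -> fault, evict 29, frames [26, 67, 88]
67 -> hit
88 -> hit
26 -> hit
67 -> hit
88 -> hit

{26, 67, 88}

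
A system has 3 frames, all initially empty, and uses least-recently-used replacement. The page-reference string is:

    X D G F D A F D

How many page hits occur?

3

X: fault, frames {X}
D: fault, frames {X,D}
G: fault, frames {X,D,G}
F: fault, evict X, frames {D,G,F}
D: hit
A: fault, evict G, frames {F,D,A}
F: hit
D: hit
Hits: 3.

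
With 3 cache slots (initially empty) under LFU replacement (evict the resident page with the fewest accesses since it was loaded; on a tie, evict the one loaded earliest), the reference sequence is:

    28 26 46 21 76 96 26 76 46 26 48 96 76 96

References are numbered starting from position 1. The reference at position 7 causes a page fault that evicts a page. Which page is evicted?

21

pos 1: 28: miss, frames {28}
pos 2: 26: miss, frames {28,26}
pos 3: 46: miss, frames {28,26,46}
pos 4: 21: miss, evict 28, frames {26,46,21}
pos 5: 76: miss, evict 26, frames {46,21,76}
pos 6: 96: miss, evict 46, frames {21,76,96}
pos 7: 26: miss, evict 21, frames {76,96,26}
At position 7, page 21 is evicted.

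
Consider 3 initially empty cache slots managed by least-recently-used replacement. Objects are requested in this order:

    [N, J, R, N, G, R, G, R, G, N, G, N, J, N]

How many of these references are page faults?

N -> miss, frames [N]
J -> miss, frames [N, J]
R -> miss, frames [N, J, R]
N -> hit
G -> miss, evict J, frames [R, N, G]
R -> hit
G -> hit
R -> hit
G -> hit
N -> hit
G -> hit
N -> hit
J -> miss, evict R, frames [G, N, J]
N -> hit
Page faults: 5.

5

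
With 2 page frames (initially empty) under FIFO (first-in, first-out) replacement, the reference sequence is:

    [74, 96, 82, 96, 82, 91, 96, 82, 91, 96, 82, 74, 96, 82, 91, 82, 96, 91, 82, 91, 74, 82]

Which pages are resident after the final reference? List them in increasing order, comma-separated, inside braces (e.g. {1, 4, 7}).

{74, 82}

74: miss, frames [74]
96: miss, frames [74, 96]
82: miss, evict 74, frames [96, 82]
96: hit
82: hit
91: miss, evict 96, frames [82, 91]
96: miss, evict 82, frames [91, 96]
82: miss, evict 91, frames [96, 82]
91: miss, evict 96, frames [82, 91]
96: miss, evict 82, frames [91, 96]
82: miss, evict 91, frames [96, 82]
74: miss, evict 96, frames [82, 74]
96: miss, evict 82, frames [74, 96]
82: miss, evict 74, frames [96, 82]
91: miss, evict 96, frames [82, 91]
82: hit
96: miss, evict 82, frames [91, 96]
91: hit
82: miss, evict 91, frames [96, 82]
91: miss, evict 96, frames [82, 91]
74: miss, evict 82, frames [91, 74]
82: miss, evict 91, frames [74, 82]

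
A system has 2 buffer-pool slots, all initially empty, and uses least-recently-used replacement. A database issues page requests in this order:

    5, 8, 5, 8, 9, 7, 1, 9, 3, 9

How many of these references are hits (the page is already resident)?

5: fault, frames {5}
8: fault, frames {5,8}
5: hit
8: hit
9: fault, evict 5, frames {8,9}
7: fault, evict 8, frames {9,7}
1: fault, evict 9, frames {7,1}
9: fault, evict 7, frames {1,9}
3: fault, evict 1, frames {9,3}
9: hit
Hits: 3.

3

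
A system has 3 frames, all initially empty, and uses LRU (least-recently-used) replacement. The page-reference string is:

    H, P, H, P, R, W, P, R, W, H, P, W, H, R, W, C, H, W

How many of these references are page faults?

9

H -> fault, frames (H)
P -> fault, frames (H P)
H -> hit
P -> hit
R -> fault, frames (H P R)
W -> fault, evict H, frames (P R W)
P -> hit
R -> hit
W -> hit
H -> fault, evict P, frames (R W H)
P -> fault, evict R, frames (W H P)
W -> hit
H -> hit
R -> fault, evict P, frames (W H R)
W -> hit
C -> fault, evict H, frames (R W C)
H -> fault, evict R, frames (W C H)
W -> hit
Page faults: 9.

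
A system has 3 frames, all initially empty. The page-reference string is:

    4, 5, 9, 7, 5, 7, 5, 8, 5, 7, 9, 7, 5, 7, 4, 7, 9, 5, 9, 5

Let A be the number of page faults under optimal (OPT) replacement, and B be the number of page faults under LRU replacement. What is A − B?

-1

Under OPT: F F F F . . . F . . F . . . F . . F . . → 8 faults.
Under LRU: F F F F . . . F . . F . . . F . F F . . → 9 faults.
A − B = 8 − 9 = -1.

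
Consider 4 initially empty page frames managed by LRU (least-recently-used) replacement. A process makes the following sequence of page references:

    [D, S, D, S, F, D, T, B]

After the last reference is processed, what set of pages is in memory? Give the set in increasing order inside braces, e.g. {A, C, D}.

{B, D, F, T}

D → fault, frames [D]
S → fault, frames [D, S]
D → hit
S → hit
F → fault, frames [D, S, F]
D → hit
T → fault, frames [S, F, D, T]
B → fault, evict S, frames [F, D, T, B]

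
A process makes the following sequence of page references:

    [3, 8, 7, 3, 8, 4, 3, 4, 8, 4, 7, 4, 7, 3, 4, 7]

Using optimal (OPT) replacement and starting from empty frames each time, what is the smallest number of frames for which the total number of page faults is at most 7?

3

f=1: 16 faults
f=2: 9 faults
f=3: 5 faults
f=4: 4 faults
Smallest f with faults ≤ 7 is 3.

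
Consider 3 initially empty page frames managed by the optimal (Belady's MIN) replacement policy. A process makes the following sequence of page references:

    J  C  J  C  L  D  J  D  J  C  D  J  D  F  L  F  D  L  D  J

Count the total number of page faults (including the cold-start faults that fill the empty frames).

7

J → fault, frames [J]
C → fault, frames [J, C]
J → hit
C → hit
L → fault, frames [J, C, L]
D → fault, evict L, frames [J, C, D]
J → hit
D → hit
J → hit
C → hit
D → hit
J → hit
D → hit
F → fault, evict C, frames [J, D, F]
L → fault, evict J, frames [D, F, L]
F → hit
D → hit
L → hit
D → hit
J → fault, evict L, frames [D, F, J]
Page faults: 7.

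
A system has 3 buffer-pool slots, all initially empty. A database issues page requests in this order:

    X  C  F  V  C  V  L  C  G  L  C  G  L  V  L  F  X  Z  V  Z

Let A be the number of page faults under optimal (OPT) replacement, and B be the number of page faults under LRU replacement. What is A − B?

-1

Under OPT: F F F F . . F . F . . . . F . F F F . . → 10 faults.
Under LRU: F F F F . . F . F . . . . F . F F F F . → 11 faults.
A − B = 10 − 11 = -1.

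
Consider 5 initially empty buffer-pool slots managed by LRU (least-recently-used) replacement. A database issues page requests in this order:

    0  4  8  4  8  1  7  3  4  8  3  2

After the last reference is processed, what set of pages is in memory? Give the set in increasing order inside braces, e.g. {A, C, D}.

{2, 3, 4, 7, 8}

0 -> miss, frames [0]
4 -> miss, frames [0, 4]
8 -> miss, frames [0, 4, 8]
4 -> hit
8 -> hit
1 -> miss, frames [0, 4, 8, 1]
7 -> miss, frames [0, 4, 8, 1, 7]
3 -> miss, evict 0, frames [4, 8, 1, 7, 3]
4 -> hit
8 -> hit
3 -> hit
2 -> miss, evict 1, frames [7, 4, 8, 3, 2]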